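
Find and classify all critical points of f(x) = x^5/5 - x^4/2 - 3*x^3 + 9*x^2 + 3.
f'(x) = x*(x^3 - 2*x^2 - 9*x + 18)

Solve f'(x) = 0:
  Factor: x^4 - 2*x^3 - 9*x^2 + 18*x = x*(x - 3)*(x - 2)*(x + 3) = 0.
  ⇒ x = -3, 0, 2, 3

f''(x) = 4*x^3 - 6*x^2 - 18*x + 18
Second-derivative test at each critical point:
  f''(-3) = -90 < 0 → local maximum
  f''(0) = 18 > 0 → local minimum
  f''(2) = -10 < 0 → local maximum
  f''(3) = 18 > 0 → local minimum

Critical points: x = -3 (local maximum); x = 0 (local minimum); x = 2 (local maximum); x = 3 (local minimum)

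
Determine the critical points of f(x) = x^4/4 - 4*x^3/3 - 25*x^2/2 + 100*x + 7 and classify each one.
f'(x) = x^3 - 4*x^2 - 25*x + 100

Solve f'(x) = 0:
  Factor: x^3 - 4*x^2 - 25*x + 100 = (x - 5)*(x - 4)*(x + 5) = 0.
  ⇒ x = -5, 4, 5

f''(x) = 3*x^2 - 8*x - 25
Second-derivative test at each critical point:
  f''(-5) = 90 > 0 → local minimum
  f''(4) = -9 < 0 → local maximum
  f''(5) = 10 > 0 → local minimum

Critical points: x = -5 (local minimum); x = 4 (local maximum); x = 5 (local minimum)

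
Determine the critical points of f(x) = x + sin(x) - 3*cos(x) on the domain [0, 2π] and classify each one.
f'(x) = 3*sin(x) + cos(x) + 1

Solve f'(x) = 0 on [0, 2π]:
  f'(x) = 0 ⇔ 3*sin(x) + cos(x) = -1. Write the left side as R·cos(x + φ) with R = √(1² + (-3)²) = sqrt(10), cos φ = sqrt(10)/10, sin φ = -3*sqrt(10)/10; then cos(x + φ) = -sqrt(10)/10. Solve for x and keep the solutions lying in [0, 2π].
  ⇒ x = pi ≈ 3.1416, -atan(3/4) + 2*pi ≈ 5.6397

f''(x) = -sin(x) + 3*cos(x)
Second-derivative test at each critical point:
  f''(3.1416) = -3 < 0 → local maximum
  f''(5.6397) = 3 > 0 → local minimum

Critical points: x = pi ≈ 3.1416 (local maximum); x = -atan(3/4) + 2*pi ≈ 5.6397 (local minimum)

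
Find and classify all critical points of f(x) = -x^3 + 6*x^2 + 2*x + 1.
f'(x) = -3*x^2 + 12*x + 2

Solve f'(x) = 0:
  3*x^2 - 12*x - 2 = 0 has no rational roots; quadratic formula: x = (12 ± √168)/6.
  ⇒ x = 2 - sqrt(42)/3 ≈ -0.1602, 2 + sqrt(42)/3 ≈ 4.1602

f''(x) = 12 - 6*x
Second-derivative test at each critical point:
  f''(-0.1602) = 12.9615 > 0 → local minimum
  f''(4.1602) = -12.9615 < 0 → local maximum

Critical points: x = 2 - sqrt(42)/3 ≈ -0.1602 (local minimum); x = 2 + sqrt(42)/3 ≈ 4.1602 (local maximum)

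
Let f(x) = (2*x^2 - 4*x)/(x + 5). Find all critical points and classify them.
f'(x) = 2*(x^2 + 10*x - 10)/(x^2 + 10*x + 25)

Solve f'(x) = 0:
  f'(x) = 2*(x^2 + 10*x - 10)/(x + 5)^2; the denominator is positive wherever f is defined, so f'(x) = 0 ⇔ 2*x^2 + 20*x - 20 = 0.
  Factor: 2*x^2 + 20*x - 20 = 2*(x^2 + 10*x - 10); x^2 + 10*x - 10 = 0 has no rational roots; quadratic formula: x = (-10 ± √140)/2.
  ⇒ x = -sqrt(35) - 5 ≈ -10.9161, -5 + sqrt(35) ≈ 0.9161

f''(x) = 140/(x^3 + 15*x^2 + 75*x + 125)
Second-derivative test at each critical point:
  f''(-10.9161) = -0.6761 < 0 → local maximum
  f''(0.9161) = 0.6761 > 0 → local minimum

Critical points: x = -sqrt(35) - 5 ≈ -10.9161 (local maximum); x = -5 + sqrt(35) ≈ 0.9161 (local minimum)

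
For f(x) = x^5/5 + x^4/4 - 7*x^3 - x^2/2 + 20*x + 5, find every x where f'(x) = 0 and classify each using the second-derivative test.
f'(x) = x^4 + x^3 - 21*x^2 - x + 20

Solve f'(x) = 0:
  Factor: x^4 + x^3 - 21*x^2 - x + 20 = (x - 4)*(x - 1)*(x + 1)*(x + 5) = 0.
  ⇒ x = -5, -1, 1, 4

f''(x) = 4*x^3 + 3*x^2 - 42*x - 1
Second-derivative test at each critical point:
  f''(-5) = -216 < 0 → local maximum
  f''(-1) = 40 > 0 → local minimum
  f''(1) = -36 < 0 → local maximum
  f''(4) = 135 > 0 → local minimum

Critical points: x = -5 (local maximum); x = -1 (local minimum); x = 1 (local maximum); x = 4 (local minimum)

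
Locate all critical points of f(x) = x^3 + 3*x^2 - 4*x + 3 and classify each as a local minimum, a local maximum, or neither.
f'(x) = 3*x^2 + 6*x - 4

Solve f'(x) = 0:
  3*x^2 + 6*x - 4 = 0 has no rational roots; quadratic formula: x = (-6 ± √84)/6.
  ⇒ x = -sqrt(21)/3 - 1 ≈ -2.5275, -1 + sqrt(21)/3 ≈ 0.5275

f''(x) = 6*x + 6
Second-derivative test at each critical point:
  f''(-2.5275) = -9.1652 < 0 → local maximum
  f''(0.5275) = 9.1652 > 0 → local minimum

Critical points: x = -sqrt(21)/3 - 1 ≈ -2.5275 (local maximum); x = -1 + sqrt(21)/3 ≈ 0.5275 (local minimum)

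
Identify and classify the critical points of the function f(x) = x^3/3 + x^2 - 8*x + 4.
f'(x) = x^2 + 2*x - 8

Solve f'(x) = 0:
  Factor: x^2 + 2*x - 8 = (x - 2)*(x + 4) = 0.
  ⇒ x = -4, 2

f''(x) = 2*x + 2
Second-derivative test at each critical point:
  f''(-4) = -6 < 0 → local maximum
  f''(2) = 6 > 0 → local minimum

Critical points: x = -4 (local maximum); x = 2 (local minimum)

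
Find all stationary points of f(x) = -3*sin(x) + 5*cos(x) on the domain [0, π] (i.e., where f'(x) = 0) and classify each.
f'(x) = -5*sin(x) - 3*cos(x)

Solve f'(x) = 0 on [0, π]:
  f'(x) = 0 ⇔ -3*cos(x) = 5*sin(x) ⇔ tan(x) = -3/5, i.e. x = arctan(-3/5) + nπ; keep the solutions lying in [0, π].
  ⇒ x = pi - atan(3/5) ≈ 2.6012

f''(x) = 3*sin(x) - 5*cos(x)
Second-derivative test at each critical point:
  f''(2.6012) = 5.8310 > 0 → local minimum

Critical points: x = pi - atan(3/5) ≈ 2.6012 (local minimum)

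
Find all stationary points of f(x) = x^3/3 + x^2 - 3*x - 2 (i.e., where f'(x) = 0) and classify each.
f'(x) = x^2 + 2*x - 3

Solve f'(x) = 0:
  Factor: x^2 + 2*x - 3 = (x - 1)*(x + 3) = 0.
  ⇒ x = -3, 1

f''(x) = 2*x + 2
Second-derivative test at each critical point:
  f''(-3) = -4 < 0 → local maximum
  f''(1) = 4 > 0 → local minimum

Critical points: x = -3 (local maximum); x = 1 (local minimum)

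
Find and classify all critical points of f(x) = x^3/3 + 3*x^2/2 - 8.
f'(x) = x*(x + 3)

Solve f'(x) = 0:
  Factor: x^2 + 3*x = x*(x + 3) = 0.
  ⇒ x = -3, 0

f''(x) = 2*x + 3
Second-derivative test at each critical point:
  f''(-3) = -3 < 0 → local maximum
  f''(0) = 3 > 0 → local minimum

Critical points: x = -3 (local maximum); x = 0 (local minimum)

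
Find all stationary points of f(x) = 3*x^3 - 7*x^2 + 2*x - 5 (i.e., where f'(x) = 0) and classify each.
f'(x) = 9*x^2 - 14*x + 2

Solve f'(x) = 0:
  9*x^2 - 14*x + 2 = 0 has no rational roots; quadratic formula: x = (14 ± √124)/18.
  ⇒ x = 7/9 - sqrt(31)/9 ≈ 0.1591, sqrt(31)/9 + 7/9 ≈ 1.3964

f''(x) = 18*x - 14
Second-derivative test at each critical point:
  f''(0.1591) = -11.1355 < 0 → local maximum
  f''(1.3964) = 11.1355 > 0 → local minimum

Critical points: x = 7/9 - sqrt(31)/9 ≈ 0.1591 (local maximum); x = sqrt(31)/9 + 7/9 ≈ 1.3964 (local minimum)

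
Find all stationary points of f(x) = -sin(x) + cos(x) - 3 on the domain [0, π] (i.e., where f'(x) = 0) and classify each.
f'(x) = -sin(x) - cos(x)

Solve f'(x) = 0 on [0, π]:
  f'(x) = 0 ⇔ -cos(x) = sin(x) ⇔ tan(x) = -1, i.e. x = arctan(-1) + nπ; keep the solutions lying in [0, π].
  ⇒ x = 3*pi/4 ≈ 2.3562

f''(x) = sin(x) - cos(x)
Second-derivative test at each critical point:
  f''(2.3562) = 1.4142 > 0 → local minimum

Critical points: x = 3*pi/4 ≈ 2.3562 (local minimum)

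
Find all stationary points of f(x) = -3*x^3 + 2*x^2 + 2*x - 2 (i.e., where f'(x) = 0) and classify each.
f'(x) = -9*x^2 + 4*x + 2

Solve f'(x) = 0:
  9*x^2 - 4*x - 2 = 0 has no rational roots; quadratic formula: x = (4 ± √88)/18.
  ⇒ x = 2/9 - sqrt(22)/9 ≈ -0.2989, 2/9 + sqrt(22)/9 ≈ 0.7434

f''(x) = 4 - 18*x
Second-derivative test at each critical point:
  f''(-0.2989) = 9.3808 > 0 → local minimum
  f''(0.7434) = -9.3808 < 0 → local maximum

Critical points: x = 2/9 - sqrt(22)/9 ≈ -0.2989 (local minimum); x = 2/9 + sqrt(22)/9 ≈ 0.7434 (local maximum)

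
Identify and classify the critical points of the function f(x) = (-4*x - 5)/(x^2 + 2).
f'(x) = 2*(2*x^2 + 5*x - 4)/(x^4 + 4*x^2 + 4)

Solve f'(x) = 0:
  f'(x) = 2*(2*x^2 + 5*x - 4)/(x^2 + 2)^2; the denominator is positive wherever f is defined, so f'(x) = 0 ⇔ 4*x^2 + 10*x - 8 = 0.
  Factor: 4*x^2 + 10*x - 8 = 2*(2*x^2 + 5*x - 4); 2*x^2 + 5*x - 4 = 0 has no rational roots; quadratic formula: x = (-5 ± √57)/4.
  ⇒ x = -sqrt(57)/4 - 5/4 ≈ -3.1375, -5/4 + sqrt(57)/4 ≈ 0.6375

f''(x) = 2*(-4*x^2*(4*x + 5) + (12*x + 5)*(x^2 + 2))/(x^2 + 2)^3
Second-derivative test at each critical point:
  f''(-3.1375) = -0.1076 < 0 → local maximum
  f''(0.6375) = 2.6076 > 0 → local minimum

Critical points: x = -sqrt(57)/4 - 5/4 ≈ -3.1375 (local maximum); x = -5/4 + sqrt(57)/4 ≈ 0.6375 (local minimum)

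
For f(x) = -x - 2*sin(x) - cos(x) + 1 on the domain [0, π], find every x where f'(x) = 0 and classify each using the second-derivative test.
f'(x) = sin(x) - 2*cos(x) - 1

Solve f'(x) = 0 on [0, π]:
  f'(x) = 0 ⇔ sin(x) - 2*cos(x) = 1. Write the left side as R·cos(x + φ) with R = √((-2)² + (-1)²) = sqrt(5), cos φ = -2*sqrt(5)/5, sin φ = -sqrt(5)/5; then cos(x + φ) = sqrt(5)/5. Solve for x and keep the solutions lying in [0, π].
  ⇒ x = pi/2 ≈ 1.5708

f''(x) = 2*sin(x) + cos(x)
Second-derivative test at each critical point:
  f''(1.5708) = 2 > 0 → local minimum

Critical points: x = pi/2 ≈ 1.5708 (local minimum)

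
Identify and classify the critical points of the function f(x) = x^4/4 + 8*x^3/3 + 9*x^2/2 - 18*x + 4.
f'(x) = x^3 + 8*x^2 + 9*x - 18

Solve f'(x) = 0:
  Factor: x^3 + 8*x^2 + 9*x - 18 = (x - 1)*(x + 3)*(x + 6) = 0.
  ⇒ x = -6, -3, 1

f''(x) = 3*x^2 + 16*x + 9
Second-derivative test at each critical point:
  f''(-6) = 21 > 0 → local minimum
  f''(-3) = -12 < 0 → local maximum
  f''(1) = 28 > 0 → local minimum

Critical points: x = -6 (local minimum); x = -3 (local maximum); x = 1 (local minimum)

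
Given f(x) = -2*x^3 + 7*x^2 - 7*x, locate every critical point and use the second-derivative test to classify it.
f'(x) = -6*x^2 + 14*x - 7

Solve f'(x) = 0:
  6*x^2 - 14*x + 7 = 0 has no rational roots; quadratic formula: x = (14 ± √28)/12.
  ⇒ x = 7/6 - sqrt(7)/6 ≈ 0.7257, sqrt(7)/6 + 7/6 ≈ 1.6076

f''(x) = 14 - 12*x
Second-derivative test at each critical point:
  f''(0.7257) = 5.2915 > 0 → local minimum
  f''(1.6076) = -5.2915 < 0 → local maximum

Critical points: x = 7/6 - sqrt(7)/6 ≈ 0.7257 (local minimum); x = sqrt(7)/6 + 7/6 ≈ 1.6076 (local maximum)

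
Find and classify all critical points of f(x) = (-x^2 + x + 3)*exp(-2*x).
f'(x) = (2*x^2 - 4*x - 5)*exp(-2*x)

Solve f'(x) = 0:
  f'(x) = (2*x^2 - 4*x - 5)·exp(-2*x) and exp(-2*x) > 0 for every x, so f'(x) = 0 ⇔ 2*x^2 - 4*x - 5 = 0.
  2*x^2 - 4*x - 5 = 0 has no rational roots; quadratic formula: x = (4 ± √56)/4.
  ⇒ x = 1 - sqrt(14)/2 ≈ -0.8708, 1 + sqrt(14)/2 ≈ 2.8708

f''(x) = 2*(-2*x^2 + 6*x + 3)*exp(-2*x)
Second-derivative test at each critical point:
  f''(-0.8708) = -42.7057 < 0 → local maximum
  f''(2.8708) = 0.0240 > 0 → local minimum

Critical points: x = 1 - sqrt(14)/2 ≈ -0.8708 (local maximum); x = 1 + sqrt(14)/2 ≈ 2.8708 (local minimum)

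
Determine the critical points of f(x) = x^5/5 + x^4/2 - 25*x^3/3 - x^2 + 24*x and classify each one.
f'(x) = x^4 + 2*x^3 - 25*x^2 - 2*x + 24

Solve f'(x) = 0:
  Factor: x^4 + 2*x^3 - 25*x^2 - 2*x + 24 = (x - 4)*(x - 1)*(x + 1)*(x + 6) = 0.
  ⇒ x = -6, -1, 1, 4

f''(x) = 4*x^3 + 6*x^2 - 50*x - 2
Second-derivative test at each critical point:
  f''(-6) = -350 < 0 → local maximum
  f''(-1) = 50 > 0 → local minimum
  f''(1) = -42 < 0 → local maximum
  f''(4) = 150 > 0 → local minimum

Critical points: x = -6 (local maximum); x = -1 (local minimum); x = 1 (local maximum); x = 4 (local minimum)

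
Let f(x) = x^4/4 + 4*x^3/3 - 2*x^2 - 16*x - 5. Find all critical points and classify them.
f'(x) = x^3 + 4*x^2 - 4*x - 16

Solve f'(x) = 0:
  Factor: x^3 + 4*x^2 - 4*x - 16 = (x - 2)*(x + 2)*(x + 4) = 0.
  ⇒ x = -4, -2, 2

f''(x) = 3*x^2 + 8*x - 4
Second-derivative test at each critical point:
  f''(-4) = 12 > 0 → local minimum
  f''(-2) = -8 < 0 → local maximum
  f''(2) = 24 > 0 → local minimum

Critical points: x = -4 (local minimum); x = -2 (local maximum); x = 2 (local minimum)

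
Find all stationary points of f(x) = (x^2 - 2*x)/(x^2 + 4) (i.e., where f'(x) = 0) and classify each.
f'(x) = 2*(x^2 + 4*x - 4)/(x^4 + 8*x^2 + 16)

Solve f'(x) = 0:
  f'(x) = 2*(x^2 + 4*x - 4)/(x^2 + 4)^2; the denominator is positive wherever f is defined, so f'(x) = 0 ⇔ 2*x^2 + 8*x - 8 = 0.
  Factor: 2*x^2 + 8*x - 8 = 2*(x^2 + 4*x - 4); x^2 + 4*x - 4 = 0 has no rational roots; quadratic formula: x = (-4 ± √32)/2.
  ⇒ x = -2*sqrt(2) - 2 ≈ -4.8284, -2 + 2*sqrt(2) ≈ 0.8284

f''(x) = 4*(-x^3 - 6*x^2 + 12*x + 8)/(x^6 + 12*x^4 + 48*x^2 + 64)
Second-derivative test at each critical point:
  f''(-4.8284) = -0.0152 < 0 → local maximum
  f''(0.8284) = 0.5152 > 0 → local minimum

Critical points: x = -2*sqrt(2) - 2 ≈ -4.8284 (local maximum); x = -2 + 2*sqrt(2) ≈ 0.8284 (local minimum)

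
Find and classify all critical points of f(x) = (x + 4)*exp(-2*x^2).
f'(x) = (-4*x*(x + 4) + 1)*exp(-2*x^2)

Solve f'(x) = 0:
  f'(x) = (-4*x^2 - 16*x + 1)·exp(-2*x^2) and exp(-2*x^2) > 0 for every x, so f'(x) = 0 ⇔ -4*x^2 - 16*x + 1 = 0.
  4*x^2 + 16*x - 1 = 0 has no rational roots; quadratic formula: x = (-16 ± √272)/8.
  ⇒ x = -sqrt(17)/2 - 2 ≈ -4.0616, -2 + sqrt(17)/2 ≈ 0.0616

f''(x) = 4*(4*x^2*(x + 4) - 3*x - 4)*exp(-2*x^2)
Second-derivative test at each critical point:
  f''(-4.0616) = 7.742e-14 > 0 → local minimum
  f''(0.0616) = -16.3679 < 0 → local maximum

Critical points: x = -sqrt(17)/2 - 2 ≈ -4.0616 (local minimum); x = -2 + sqrt(17)/2 ≈ 0.0616 (local maximum)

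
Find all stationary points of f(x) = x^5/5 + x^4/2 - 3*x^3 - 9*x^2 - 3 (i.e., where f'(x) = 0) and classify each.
f'(x) = x*(x^3 + 2*x^2 - 9*x - 18)

Solve f'(x) = 0:
  Factor: x^4 + 2*x^3 - 9*x^2 - 18*x = x*(x - 3)*(x + 2)*(x + 3) = 0.
  ⇒ x = -3, -2, 0, 3

f''(x) = 4*x^3 + 6*x^2 - 18*x - 18
Second-derivative test at each critical point:
  f''(-3) = -18 < 0 → local maximum
  f''(-2) = 10 > 0 → local minimum
  f''(0) = -18 < 0 → local maximum
  f''(3) = 90 > 0 → local minimum

Critical points: x = -3 (local maximum); x = -2 (local minimum); x = 0 (local maximum); x = 3 (local minimum)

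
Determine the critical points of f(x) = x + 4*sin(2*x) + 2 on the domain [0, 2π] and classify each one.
f'(x) = 8*cos(2*x) + 1

Solve f'(x) = 0 on [0, 2π]:
  f'(x) = 0 ⇔ cos(2*x) = -1/8, i.e. 2*x = ±arccos(-1/8) + 2nπ; keep the solutions lying in [0, 2π].
  ⇒ x = acos(-1/8)/2 ≈ 0.8481, pi - acos(-1/8)/2 ≈ 2.2935, acos(-1/8)/2 + pi ≈ 3.9897, -acos(-1/8)/2 + 2*pi ≈ 5.4351

f''(x) = -16*sin(2*x)
Second-derivative test at each critical point:
  f''(0.8481) = -15.8745 < 0 → local maximum
  f''(2.2935) = 15.8745 > 0 → local minimum
  f''(3.9897) = -15.8745 < 0 → local maximum
  f''(5.4351) = 15.8745 > 0 → local minimum

Critical points: x = acos(-1/8)/2 ≈ 0.8481 (local maximum); x = pi - acos(-1/8)/2 ≈ 2.2935 (local minimum); x = acos(-1/8)/2 + pi ≈ 3.9897 (local maximum); x = -acos(-1/8)/2 + 2*pi ≈ 5.4351 (local minimum)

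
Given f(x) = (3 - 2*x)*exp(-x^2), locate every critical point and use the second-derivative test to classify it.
f'(x) = 2*(x*(2*x - 3) - 1)*exp(-x^2)

Solve f'(x) = 0:
  f'(x) = (4*x^2 - 6*x - 2)·exp(-x^2) and exp(-x^2) > 0 for every x, so f'(x) = 0 ⇔ 4*x^2 - 6*x - 2 = 0.
  Factor: 4*x^2 - 6*x - 2 = 2*(2*x^2 - 3*x - 1); 2*x^2 - 3*x - 1 = 0 has no rational roots; quadratic formula: x = (3 ± √17)/4.
  ⇒ x = 3/4 - sqrt(17)/4 ≈ -0.2808, 3/4 + sqrt(17)/4 ≈ 1.7808

f''(x) = 2*(2*x^2*(3 - 2*x) + 6*x - 3)*exp(-x^2)
Second-derivative test at each critical point:
  f''(-0.2808) = -7.6211 < 0 → local maximum
  f''(1.7808) = 0.3460 > 0 → local minimum

Critical points: x = 3/4 - sqrt(17)/4 ≈ -0.2808 (local maximum); x = 3/4 + sqrt(17)/4 ≈ 1.7808 (local minimum)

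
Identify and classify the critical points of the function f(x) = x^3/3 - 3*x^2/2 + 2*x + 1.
f'(x) = x^2 - 3*x + 2

Solve f'(x) = 0:
  Factor: x^2 - 3*x + 2 = (x - 2)*(x - 1) = 0.
  ⇒ x = 1, 2

f''(x) = 2*x - 3
Second-derivative test at each critical point:
  f''(1) = -1 < 0 → local maximum
  f''(2) = 1 > 0 → local minimum

Critical points: x = 1 (local maximum); x = 2 (local minimum)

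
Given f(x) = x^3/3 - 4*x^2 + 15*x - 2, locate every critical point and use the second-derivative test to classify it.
f'(x) = x^2 - 8*x + 15

Solve f'(x) = 0:
  Factor: x^2 - 8*x + 15 = (x - 5)*(x - 3) = 0.
  ⇒ x = 3, 5

f''(x) = 2*x - 8
Second-derivative test at each critical point:
  f''(3) = -2 < 0 → local maximum
  f''(5) = 2 > 0 → local minimum

Critical points: x = 3 (local maximum); x = 5 (local minimum)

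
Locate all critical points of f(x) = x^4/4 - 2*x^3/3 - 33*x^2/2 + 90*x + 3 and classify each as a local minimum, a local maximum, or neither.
f'(x) = x^3 - 2*x^2 - 33*x + 90

Solve f'(x) = 0:
  Factor: x^3 - 2*x^2 - 33*x + 90 = (x - 5)*(x - 3)*(x + 6) = 0.
  ⇒ x = -6, 3, 5

f''(x) = 3*x^2 - 4*x - 33
Second-derivative test at each critical point:
  f''(-6) = 99 > 0 → local minimum
  f''(3) = -18 < 0 → local maximum
  f''(5) = 22 > 0 → local minimum

Critical points: x = -6 (local minimum); x = 3 (local maximum); x = 5 (local minimum)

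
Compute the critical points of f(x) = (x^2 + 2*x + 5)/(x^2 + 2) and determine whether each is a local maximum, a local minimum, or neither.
f'(x) = 2*(-x^2 - 3*x + 2)/(x^4 + 4*x^2 + 4)

Solve f'(x) = 0:
  f'(x) = -2*(x^2 + 3*x - 2)/(x^2 + 2)^2; the denominator is positive wherever f is defined, so f'(x) = 0 ⇔ -2*x^2 - 6*x + 4 = 0.
  Factor: -2*x^2 - 6*x + 4 = -2*(x^2 + 3*x - 2); x^2 + 3*x - 2 = 0 has no rational roots; quadratic formula: x = (-3 ± √17)/2.
  ⇒ x = -sqrt(17)/2 - 3/2 ≈ -3.5616, -3/2 + sqrt(17)/2 ≈ 0.5616

f''(x) = 2*(2*x^3 + 9*x^2 - 12*x - 6)/(x^6 + 6*x^4 + 12*x^2 + 8)
Second-derivative test at each critical point:
  f''(-3.5616) = 0.0382 > 0 → local minimum
  f''(0.5616) = -1.5382 < 0 → local maximum

Critical points: x = -sqrt(17)/2 - 3/2 ≈ -3.5616 (local minimum); x = -3/2 + sqrt(17)/2 ≈ 0.5616 (local maximum)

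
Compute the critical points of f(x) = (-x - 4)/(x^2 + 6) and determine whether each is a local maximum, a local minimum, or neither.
f'(x) = (-x^2 + 2*x*(x + 4) - 6)/(x^2 + 6)^2

Solve f'(x) = 0:
  f'(x) = (x^2 + 8*x - 6)/(x^2 + 6)^2; the denominator is positive wherever f is defined, so f'(x) = 0 ⇔ x^2 + 8*x - 6 = 0.
  x^2 + 8*x - 6 = 0 has no rational roots; quadratic formula: x = (-8 ± √88)/2.
  ⇒ x = -sqrt(22) - 4 ≈ -8.6904, -4 + sqrt(22) ≈ 0.6904

f''(x) = 2*(-4*x^2*(x + 4) + (3*x + 4)*(x^2 + 6))/(x^2 + 6)^3
Second-derivative test at each critical point:
  f''(-8.6904) = -0.0014 < 0 → local maximum
  f''(0.6904) = 0.2236 > 0 → local minimum

Critical points: x = -sqrt(22) - 4 ≈ -8.6904 (local maximum); x = -4 + sqrt(22) ≈ 0.6904 (local minimum)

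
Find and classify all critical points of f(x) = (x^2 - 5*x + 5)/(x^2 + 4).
f'(x) = (5*x^2 - 2*x - 20)/(x^4 + 8*x^2 + 16)

Solve f'(x) = 0:
  f'(x) = (5*x^2 - 2*x - 20)/(x^2 + 4)^2; the denominator is positive wherever f is defined, so f'(x) = 0 ⇔ 5*x^2 - 2*x - 20 = 0.
  5*x^2 - 2*x - 20 = 0 has no rational roots; quadratic formula: x = (2 ± √404)/10.
  ⇒ x = 1/5 - sqrt(101)/5 ≈ -1.8100, 1/5 + sqrt(101)/5 ≈ 2.2100

f''(x) = 2*(-5*x^3 + 3*x^2 + 60*x - 4)/(x^6 + 12*x^4 + 48*x^2 + 64)
Second-derivative test at each critical point:
  f''(-1.8100) = -0.3797 < 0 → local maximum
  f''(2.2100) = 0.2547 > 0 → local minimum

Critical points: x = 1/5 - sqrt(101)/5 ≈ -1.8100 (local maximum); x = 1/5 + sqrt(101)/5 ≈ 2.2100 (local minimum)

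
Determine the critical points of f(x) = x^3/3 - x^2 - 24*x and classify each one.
f'(x) = x^2 - 2*x - 24

Solve f'(x) = 0:
  Factor: x^2 - 2*x - 24 = (x - 6)*(x + 4) = 0.
  ⇒ x = -4, 6

f''(x) = 2*x - 2
Second-derivative test at each critical point:
  f''(-4) = -10 < 0 → local maximum
  f''(6) = 10 > 0 → local minimum

Critical points: x = -4 (local maximum); x = 6 (local minimum)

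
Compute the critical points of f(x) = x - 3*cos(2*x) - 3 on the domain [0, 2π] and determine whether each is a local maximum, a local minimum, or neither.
f'(x) = 6*sin(2*x) + 1

Solve f'(x) = 0 on [0, 2π]:
  f'(x) = 0 ⇔ sin(2*x) = -1/6, i.e. 2*x = arcsin(-1/6) + 2nπ or 2*x = π − arcsin(-1/6) + 2nπ; keep the solutions lying in [0, 2π].
  ⇒ x = asin(1/6)/2 + pi/2 ≈ 1.6545, pi - asin(1/6)/2 ≈ 3.0579, asin(1/6)/2 + 3*pi/2 ≈ 4.7961, -asin(1/6)/2 + 2*pi ≈ 6.1995

f''(x) = 12*cos(2*x)
Second-derivative test at each critical point:
  f''(1.6545) = -11.8322 < 0 → local maximum
  f''(3.0579) = 11.8322 > 0 → local minimum
  f''(4.7961) = -11.8322 < 0 → local maximum
  f''(6.1995) = 11.8322 > 0 → local minimum

Critical points: x = asin(1/6)/2 + pi/2 ≈ 1.6545 (local maximum); x = pi - asin(1/6)/2 ≈ 3.0579 (local minimum); x = asin(1/6)/2 + 3*pi/2 ≈ 4.7961 (local maximum); x = -asin(1/6)/2 + 2*pi ≈ 6.1995 (local minimum)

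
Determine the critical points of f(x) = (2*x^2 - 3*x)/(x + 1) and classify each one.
f'(x) = (2*x^2 + 4*x - 3)/(x^2 + 2*x + 1)

Solve f'(x) = 0:
  f'(x) = (2*x^2 + 4*x - 3)/(x + 1)^2; the denominator is positive wherever f is defined, so f'(x) = 0 ⇔ 2*x^2 + 4*x - 3 = 0.
  2*x^2 + 4*x - 3 = 0 has no rational roots; quadratic formula: x = (-4 ± √40)/4.
  ⇒ x = -sqrt(10)/2 - 1 ≈ -2.5811, -1 + sqrt(10)/2 ≈ 0.5811

f''(x) = 10/(x^3 + 3*x^2 + 3*x + 1)
Second-derivative test at each critical point:
  f''(-2.5811) = -2.5298 < 0 → local maximum
  f''(0.5811) = 2.5298 > 0 → local minimum

Critical points: x = -sqrt(10)/2 - 1 ≈ -2.5811 (local maximum); x = -1 + sqrt(10)/2 ≈ 0.5811 (local minimum)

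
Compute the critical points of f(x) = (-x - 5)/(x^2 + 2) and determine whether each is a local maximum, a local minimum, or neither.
f'(x) = (-x^2 + 2*x*(x + 5) - 2)/(x^2 + 2)^2

Solve f'(x) = 0:
  f'(x) = (x^2 + 10*x - 2)/(x^2 + 2)^2; the denominator is positive wherever f is defined, so f'(x) = 0 ⇔ x^2 + 10*x - 2 = 0.
  x^2 + 10*x - 2 = 0 has no rational roots; quadratic formula: x = (-10 ± √108)/2.
  ⇒ x = -3*sqrt(3) - 5 ≈ -10.1962, -5 + 3*sqrt(3) ≈ 0.1962

f''(x) = 2*(-4*x^2*(x + 5) + (3*x + 5)*(x^2 + 2))/(x^2 + 2)^3
Second-derivative test at each critical point:
  f''(-10.1962) = -0.0009 < 0 → local maximum
  f''(0.1962) = 2.5009 > 0 → local minimum

Critical points: x = -3*sqrt(3) - 5 ≈ -10.1962 (local maximum); x = -5 + 3*sqrt(3) ≈ 0.1962 (local minimum)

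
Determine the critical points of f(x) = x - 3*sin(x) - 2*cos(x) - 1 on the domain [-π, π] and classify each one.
f'(x) = 2*sin(x) - 3*cos(x) + 1

Solve f'(x) = 0 on [-π, π]:
  f'(x) = 0 ⇔ 2*sin(x) - 3*cos(x) = -1. Write the left side as R·cos(x + φ) with R = √((-3)² + (-2)²) = sqrt(13), cos φ = -3*sqrt(13)/13, sin φ = -2*sqrt(13)/13; then cos(x + φ) = -sqrt(13)/13. Solve for x and keep the solutions lying in [-π, π].
  ⇒ x = -pi + atan((-6*sqrt(3) - 2)/(3 - 4*sqrt(3))) ≈ -1.8778, atan((-2 + 6*sqrt(3))/(3 + 4*sqrt(3))) ≈ 0.7018

f''(x) = 3*sin(x) + 2*cos(x)
Second-derivative test at each critical point:
  f''(-1.8778) = -3.4641 < 0 → local maximum
  f''(0.7018) = 3.4641 > 0 → local minimum

Critical points: x = -pi + atan((-6*sqrt(3) - 2)/(3 - 4*sqrt(3))) ≈ -1.8778 (local maximum); x = atan((-2 + 6*sqrt(3))/(3 + 4*sqrt(3))) ≈ 0.7018 (local minimum)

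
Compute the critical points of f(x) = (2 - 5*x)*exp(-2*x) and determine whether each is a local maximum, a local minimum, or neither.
f'(x) = (10*x - 9)*exp(-2*x)

Solve f'(x) = 0:
  f'(x) = (10*x - 9)·exp(-2*x) and exp(-2*x) > 0 for every x, so f'(x) = 0 ⇔ 10*x - 9 = 0.
  10*x - 9 = 0.
  ⇒ x = 9/10

f''(x) = 4*(7 - 5*x)*exp(-2*x)
Second-derivative test at each critical point:
  f''(9/10) = 1.6530 > 0 → local minimum

Critical points: x = 9/10 (local minimum)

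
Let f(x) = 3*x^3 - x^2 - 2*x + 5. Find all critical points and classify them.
f'(x) = 9*x^2 - 2*x - 2

Solve f'(x) = 0:
  9*x^2 - 2*x - 2 = 0 has no rational roots; quadratic formula: x = (2 ± √76)/18.
  ⇒ x = 1/9 - sqrt(19)/9 ≈ -0.3732, 1/9 + sqrt(19)/9 ≈ 0.5954

f''(x) = 18*x - 2
Second-derivative test at each critical point:
  f''(-0.3732) = -8.7178 < 0 → local maximum
  f''(0.5954) = 8.7178 > 0 → local minimum

Critical points: x = 1/9 - sqrt(19)/9 ≈ -0.3732 (local maximum); x = 1/9 + sqrt(19)/9 ≈ 0.5954 (local minimum)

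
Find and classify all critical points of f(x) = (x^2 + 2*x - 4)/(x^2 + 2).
f'(x) = 2*(-x^2 + 6*x + 2)/(x^4 + 4*x^2 + 4)

Solve f'(x) = 0:
  f'(x) = -2*(x^2 - 6*x - 2)/(x^2 + 2)^2; the denominator is positive wherever f is defined, so f'(x) = 0 ⇔ -2*x^2 + 12*x + 4 = 0.
  Factor: -2*x^2 + 12*x + 4 = -2*(x^2 - 6*x - 2); x^2 - 6*x - 2 = 0 has no rational roots; quadratic formula: x = (6 ± √44)/2.
  ⇒ x = 3 - sqrt(11) ≈ -0.3166, 3 + sqrt(11) ≈ 6.3166

f''(x) = 4*(x^3 - 9*x^2 - 6*x + 6)/(x^6 + 6*x^4 + 12*x^2 + 8)
Second-derivative test at each critical point:
  f''(-0.3166) = 3.0076 > 0 → local minimum
  f''(6.3166) = -0.0076 < 0 → local maximum

Critical points: x = 3 - sqrt(11) ≈ -0.3166 (local minimum); x = 3 + sqrt(11) ≈ 6.3166 (local maximum)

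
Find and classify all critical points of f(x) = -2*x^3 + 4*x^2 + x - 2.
f'(x) = -6*x^2 + 8*x + 1

Solve f'(x) = 0:
  6*x^2 - 8*x - 1 = 0 has no rational roots; quadratic formula: x = (8 ± √88)/12.
  ⇒ x = 2/3 - sqrt(22)/6 ≈ -0.1151, 2/3 + sqrt(22)/6 ≈ 1.4484

f''(x) = 8 - 12*x
Second-derivative test at each critical point:
  f''(-0.1151) = 9.3808 > 0 → local minimum
  f''(1.4484) = -9.3808 < 0 → local maximum

Critical points: x = 2/3 - sqrt(22)/6 ≈ -0.1151 (local minimum); x = 2/3 + sqrt(22)/6 ≈ 1.4484 (local maximum)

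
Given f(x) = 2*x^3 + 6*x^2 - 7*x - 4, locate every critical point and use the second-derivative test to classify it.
f'(x) = 6*x^2 + 12*x - 7

Solve f'(x) = 0:
  6*x^2 + 12*x - 7 = 0 has no rational roots; quadratic formula: x = (-12 ± √312)/12.
  ⇒ x = -sqrt(78)/6 - 1 ≈ -2.4720, -1 + sqrt(78)/6 ≈ 0.4720

f''(x) = 12*x + 12
Second-derivative test at each critical point:
  f''(-2.4720) = -17.6635 < 0 → local maximum
  f''(0.4720) = 17.6635 > 0 → local minimum

Critical points: x = -sqrt(78)/6 - 1 ≈ -2.4720 (local maximum); x = -1 + sqrt(78)/6 ≈ 0.4720 (local minimum)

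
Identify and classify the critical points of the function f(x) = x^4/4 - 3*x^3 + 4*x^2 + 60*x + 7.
f'(x) = x^3 - 9*x^2 + 8*x + 60

Solve f'(x) = 0:
  Factor: x^3 - 9*x^2 + 8*x + 60 = (x - 6)*(x - 5)*(x + 2) = 0.
  ⇒ x = -2, 5, 6

f''(x) = 3*x^2 - 18*x + 8
Second-derivative test at each critical point:
  f''(-2) = 56 > 0 → local minimum
  f''(5) = -7 < 0 → local maximum
  f''(6) = 8 > 0 → local minimum

Critical points: x = -2 (local minimum); x = 5 (local maximum); x = 6 (local minimum)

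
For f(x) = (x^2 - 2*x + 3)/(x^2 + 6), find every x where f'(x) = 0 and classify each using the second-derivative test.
f'(x) = 2*(x^2 + 3*x - 6)/(x^4 + 12*x^2 + 36)

Solve f'(x) = 0:
  f'(x) = 2*(x^2 + 3*x - 6)/(x^2 + 6)^2; the denominator is positive wherever f is defined, so f'(x) = 0 ⇔ 2*x^2 + 6*x - 12 = 0.
  Factor: 2*x^2 + 6*x - 12 = 2*(x^2 + 3*x - 6); x^2 + 3*x - 6 = 0 has no rational roots; quadratic formula: x = (-3 ± √33)/2.
  ⇒ x = -sqrt(33)/2 - 3/2 ≈ -4.3723, -3/2 + sqrt(33)/2 ≈ 1.3723

f''(x) = 2*(-2*x^3 - 9*x^2 + 36*x + 18)/(x^6 + 18*x^4 + 108*x^2 + 216)
Second-derivative test at each critical point:
  f''(-4.3723) = -0.0182 < 0 → local maximum
  f''(1.3723) = 0.1849 > 0 → local minimum

Critical points: x = -sqrt(33)/2 - 3/2 ≈ -4.3723 (local maximum); x = -3/2 + sqrt(33)/2 ≈ 1.3723 (local minimum)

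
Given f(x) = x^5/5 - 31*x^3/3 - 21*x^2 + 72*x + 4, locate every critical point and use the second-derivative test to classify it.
f'(x) = x^4 - 31*x^2 - 42*x + 72

Solve f'(x) = 0:
  Factor: x^4 - 31*x^2 - 42*x + 72 = (x - 6)*(x - 1)*(x + 3)*(x + 4) = 0.
  ⇒ x = -4, -3, 1, 6

f''(x) = 4*x^3 - 62*x - 42
Second-derivative test at each critical point:
  f''(-4) = -50 < 0 → local maximum
  f''(-3) = 36 > 0 → local minimum
  f''(1) = -100 < 0 → local maximum
  f''(6) = 450 > 0 → local minimum

Critical points: x = -4 (local maximum); x = -3 (local minimum); x = 1 (local maximum); x = 6 (local minimum)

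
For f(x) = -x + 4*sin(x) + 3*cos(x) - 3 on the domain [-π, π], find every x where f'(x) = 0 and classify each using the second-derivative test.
f'(x) = -3*sin(x) + 4*cos(x) - 1

Solve f'(x) = 0 on [-π, π]:
  f'(x) = 0 ⇔ -3*sin(x) + 4*cos(x) = 1. Write the left side as R·cos(x + φ) with R = √(4² + 3²) = 5, cos φ = 4/5, sin φ = 3/5; then cos(x + φ) = 1/5. Solve for x and keep the solutions lying in [-π, π].
  ⇒ x = -pi + atan((-8*sqrt(6) - 3)/(4 - 6*sqrt(6))) ≈ -2.0129, atan((-3 + 8*sqrt(6))/(4 + 6*sqrt(6))) ≈ 0.7259

f''(x) = -4*sin(x) - 3*cos(x)
Second-derivative test at each critical point:
  f''(-2.0129) = 4.8990 > 0 → local minimum
  f''(0.7259) = -4.8990 < 0 → local maximum

Critical points: x = -pi + atan((-8*sqrt(6) - 3)/(4 - 6*sqrt(6))) ≈ -2.0129 (local minimum); x = atan((-3 + 8*sqrt(6))/(4 + 6*sqrt(6))) ≈ 0.7259 (local maximum)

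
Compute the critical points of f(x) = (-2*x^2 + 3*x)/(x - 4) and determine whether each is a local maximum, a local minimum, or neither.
f'(x) = 2*(-x^2 + 8*x - 6)/(x^2 - 8*x + 16)

Solve f'(x) = 0:
  f'(x) = -2*(x^2 - 8*x + 6)/(x - 4)^2; the denominator is positive wherever f is defined, so f'(x) = 0 ⇔ -2*x^2 + 16*x - 12 = 0.
  Factor: -2*x^2 + 16*x - 12 = -2*(x^2 - 8*x + 6); x^2 - 8*x + 6 = 0 has no rational roots; quadratic formula: x = (8 ± √40)/2.
  ⇒ x = 4 - sqrt(10) ≈ 0.8377, sqrt(10) + 4 ≈ 7.1623

f''(x) = -40/(x^3 - 12*x^2 + 48*x - 64)
Second-derivative test at each critical point:
  f''(0.8377) = 1.2649 > 0 → local minimum
  f''(7.1623) = -1.2649 < 0 → local maximum

Critical points: x = 4 - sqrt(10) ≈ 0.8377 (local minimum); x = sqrt(10) + 4 ≈ 7.1623 (local maximum)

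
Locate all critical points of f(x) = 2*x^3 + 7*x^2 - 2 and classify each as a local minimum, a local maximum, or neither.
f'(x) = 2*x*(3*x + 7)

Solve f'(x) = 0:
  Factor: 6*x^2 + 14*x = 2*x*(3*x + 7) = 0.
  ⇒ x = -7/3, 0

f''(x) = 12*x + 14
Second-derivative test at each critical point:
  f''(-7/3) = -14 < 0 → local maximum
  f''(0) = 14 > 0 → local minimum

Critical points: x = -7/3 (local maximum); x = 0 (local minimum)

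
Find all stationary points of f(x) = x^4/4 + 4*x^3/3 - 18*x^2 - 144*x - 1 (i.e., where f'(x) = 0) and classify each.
f'(x) = x^3 + 4*x^2 - 36*x - 144

Solve f'(x) = 0:
  Factor: x^3 + 4*x^2 - 36*x - 144 = (x - 6)*(x + 4)*(x + 6) = 0.
  ⇒ x = -6, -4, 6

f''(x) = 3*x^2 + 8*x - 36
Second-derivative test at each critical point:
  f''(-6) = 24 > 0 → local minimum
  f''(-4) = -20 < 0 → local maximum
  f''(6) = 120 > 0 → local minimum

Critical points: x = -6 (local minimum); x = -4 (local maximum); x = 6 (local minimum)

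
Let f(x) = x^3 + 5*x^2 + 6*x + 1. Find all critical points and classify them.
f'(x) = 3*x^2 + 10*x + 6

Solve f'(x) = 0:
  3*x^2 + 10*x + 6 = 0 has no rational roots; quadratic formula: x = (-10 ± √28)/6.
  ⇒ x = -5/3 - sqrt(7)/3 ≈ -2.5486, -5/3 + sqrt(7)/3 ≈ -0.7847

f''(x) = 6*x + 10
Second-derivative test at each critical point:
  f''(-2.5486) = -5.2915 < 0 → local maximum
  f''(-0.7847) = 5.2915 > 0 → local minimum

Critical points: x = -5/3 - sqrt(7)/3 ≈ -2.5486 (local maximum); x = -5/3 + sqrt(7)/3 ≈ -0.7847 (local minimum)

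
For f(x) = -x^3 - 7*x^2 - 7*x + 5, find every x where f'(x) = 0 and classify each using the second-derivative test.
f'(x) = -3*x^2 - 14*x - 7

Solve f'(x) = 0:
  3*x^2 + 14*x + 7 = 0 has no rational roots; quadratic formula: x = (-14 ± √112)/6.
  ⇒ x = -7/3 - 2*sqrt(7)/3 ≈ -4.0972, -7/3 + 2*sqrt(7)/3 ≈ -0.5695

f''(x) = -6*x - 14
Second-derivative test at each critical point:
  f''(-4.0972) = 10.5830 > 0 → local minimum
  f''(-0.5695) = -10.5830 < 0 → local maximum

Critical points: x = -7/3 - 2*sqrt(7)/3 ≈ -4.0972 (local minimum); x = -7/3 + 2*sqrt(7)/3 ≈ -0.5695 (local maximum)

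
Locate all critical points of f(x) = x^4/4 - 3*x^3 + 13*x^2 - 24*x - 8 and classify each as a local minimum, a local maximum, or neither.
f'(x) = x^3 - 9*x^2 + 26*x - 24

Solve f'(x) = 0:
  Factor: x^3 - 9*x^2 + 26*x - 24 = (x - 4)*(x - 3)*(x - 2) = 0.
  ⇒ x = 2, 3, 4

f''(x) = 3*x^2 - 18*x + 26
Second-derivative test at each critical point:
  f''(2) = 2 > 0 → local minimum
  f''(3) = -1 < 0 → local maximum
  f''(4) = 2 > 0 → local minimum

Critical points: x = 2 (local minimum); x = 3 (local maximum); x = 4 (local minimum)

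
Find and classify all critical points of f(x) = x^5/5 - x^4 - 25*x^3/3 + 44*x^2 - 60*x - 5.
f'(x) = x^4 - 4*x^3 - 25*x^2 + 88*x - 60

Solve f'(x) = 0:
  Factor: x^4 - 4*x^3 - 25*x^2 + 88*x - 60 = (x - 6)*(x - 2)*(x - 1)*(x + 5) = 0.
  ⇒ x = -5, 1, 2, 6

f''(x) = 4*x^3 - 12*x^2 - 50*x + 88
Second-derivative test at each critical point:
  f''(-5) = -462 < 0 → local maximum
  f''(1) = 30 > 0 → local minimum
  f''(2) = -28 < 0 → local maximum
  f''(6) = 220 > 0 → local minimum

Critical points: x = -5 (local maximum); x = 1 (local minimum); x = 2 (local maximum); x = 6 (local minimum)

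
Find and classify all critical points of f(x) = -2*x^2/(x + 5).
f'(x) = 2*x*(-x - 10)/(x + 5)^2

Solve f'(x) = 0:
  f'(x) = -2*x*(x + 10)/(x + 5)^2; the denominator is positive wherever f is defined, so f'(x) = 0 ⇔ -2*x^2 - 20*x = 0.
  Factor: -2*x^2 - 20*x = -2*x*(x + 10) = 0.
  ⇒ x = -10, 0

f''(x) = -100/(x^3 + 15*x^2 + 75*x + 125)
Second-derivative test at each critical point:
  f''(-10) = 4/5 > 0 → local minimum
  f''(0) = -4/5 < 0 → local maximum

Critical points: x = -10 (local minimum); x = 0 (local maximum)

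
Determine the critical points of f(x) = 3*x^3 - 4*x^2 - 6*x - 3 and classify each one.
f'(x) = 9*x^2 - 8*x - 6

Solve f'(x) = 0:
  9*x^2 - 8*x - 6 = 0 has no rational roots; quadratic formula: x = (8 ± √280)/18.
  ⇒ x = 4/9 - sqrt(70)/9 ≈ -0.4852, 4/9 + sqrt(70)/9 ≈ 1.3741

f''(x) = 18*x - 8
Second-derivative test at each critical point:
  f''(-0.4852) = -16.7332 < 0 → local maximum
  f''(1.3741) = 16.7332 > 0 → local minimum

Critical points: x = 4/9 - sqrt(70)/9 ≈ -0.4852 (local maximum); x = 4/9 + sqrt(70)/9 ≈ 1.3741 (local minimum)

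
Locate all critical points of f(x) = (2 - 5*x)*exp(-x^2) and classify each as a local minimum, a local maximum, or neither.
f'(x) = (2*x*(5*x - 2) - 5)*exp(-x^2)

Solve f'(x) = 0:
  f'(x) = (10*x^2 - 4*x - 5)·exp(-x^2) and exp(-x^2) > 0 for every x, so f'(x) = 0 ⇔ 10*x^2 - 4*x - 5 = 0.
  10*x^2 - 4*x - 5 = 0 has no rational roots; quadratic formula: x = (4 ± √216)/20.
  ⇒ x = 1/5 - 3*sqrt(6)/10 ≈ -0.5348, 1/5 + 3*sqrt(6)/10 ≈ 0.9348

f''(x) = 2*(2*x^2*(2 - 5*x) + 15*x - 2)*exp(-x^2)
Second-derivative test at each critical point:
  f''(-0.5348) = -11.0406 < 0 → local maximum
  f''(0.9348) = 6.1331 > 0 → local minimum

Critical points: x = 1/5 - 3*sqrt(6)/10 ≈ -0.5348 (local maximum); x = 1/5 + 3*sqrt(6)/10 ≈ 0.9348 (local minimum)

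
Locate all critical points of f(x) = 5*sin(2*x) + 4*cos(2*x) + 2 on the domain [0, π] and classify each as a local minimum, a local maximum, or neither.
f'(x) = -8*sin(2*x) + 10*cos(2*x)

Solve f'(x) = 0 on [0, π]:
  f'(x) = 0 ⇔ 5*cos(2*x) = 4*sin(2*x) ⇔ tan(2*x) = 5/4, i.e. 2*x = arctan(5/4) + nπ; keep the solutions lying in [0, π].
  ⇒ x = atan(5/4)/2 ≈ 0.4480, atan(5/4)/2 + pi/2 ≈ 2.0188

f''(x) = -20*sin(2*x) - 16*cos(2*x)
Second-derivative test at each critical point:
  f''(0.4480) = -25.6125 < 0 → local maximum
  f''(2.0188) = 25.6125 > 0 → local minimum

Critical points: x = atan(5/4)/2 ≈ 0.4480 (local maximum); x = atan(5/4)/2 + pi/2 ≈ 2.0188 (local minimum)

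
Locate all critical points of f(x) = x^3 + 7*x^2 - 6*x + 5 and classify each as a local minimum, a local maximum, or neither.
f'(x) = 3*x^2 + 14*x - 6

Solve f'(x) = 0:
  3*x^2 + 14*x - 6 = 0 has no rational roots; quadratic formula: x = (-14 ± √268)/6.
  ⇒ x = -sqrt(67)/3 - 7/3 ≈ -5.0618, -7/3 + sqrt(67)/3 ≈ 0.3951

f''(x) = 6*x + 14
Second-derivative test at each critical point:
  f''(-5.0618) = -16.3707 < 0 → local maximum
  f''(0.3951) = 16.3707 > 0 → local minimum

Critical points: x = -sqrt(67)/3 - 7/3 ≈ -5.0618 (local maximum); x = -7/3 + sqrt(67)/3 ≈ 0.3951 (local minimum)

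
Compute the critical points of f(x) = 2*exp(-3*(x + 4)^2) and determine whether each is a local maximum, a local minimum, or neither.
f'(x) = 12*(-x - 4)*exp(-3*(x + 4)^2)

Solve f'(x) = 0:
  f'(x) = (-12*x - 48)·exp(-3*(x + 4)^2) and exp(-3*(x + 4)^2) > 0 for every x, so f'(x) = 0 ⇔ -12*x - 48 = 0.
  Factor: -12*x - 48 = -12*(x + 4) = 0.
  ⇒ x = -4

f''(x) = 12*(6*(x + 4)^2 - 1)*exp(-3*(x + 4)^2)
Second-derivative test at each critical point:
  f''(-4) = -12 < 0 → local maximum

Critical points: x = -4 (local maximum)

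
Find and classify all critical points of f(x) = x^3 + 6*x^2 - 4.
f'(x) = 3*x*(x + 4)

Solve f'(x) = 0:
  Factor: 3*x^2 + 12*x = 3*x*(x + 4) = 0.
  ⇒ x = -4, 0

f''(x) = 6*x + 12
Second-derivative test at each critical point:
  f''(-4) = -12 < 0 → local maximum
  f''(0) = 12 > 0 → local minimum

Critical points: x = -4 (local maximum); x = 0 (local minimum)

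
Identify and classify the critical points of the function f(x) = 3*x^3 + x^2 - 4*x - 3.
f'(x) = 9*x^2 + 2*x - 4

Solve f'(x) = 0:
  9*x^2 + 2*x - 4 = 0 has no rational roots; quadratic formula: x = (-2 ± √148)/18.
  ⇒ x = -sqrt(37)/9 - 1/9 ≈ -0.7870, -1/9 + sqrt(37)/9 ≈ 0.5648

f''(x) = 18*x + 2
Second-derivative test at each critical point:
  f''(-0.7870) = -12.1655 < 0 → local maximum
  f''(0.5648) = 12.1655 > 0 → local minimum

Critical points: x = -sqrt(37)/9 - 1/9 ≈ -0.7870 (local maximum); x = -1/9 + sqrt(37)/9 ≈ 0.5648 (local minimum)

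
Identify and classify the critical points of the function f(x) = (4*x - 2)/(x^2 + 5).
f'(x) = 4*(-x^2 + x + 5)/(x^4 + 10*x^2 + 25)

Solve f'(x) = 0:
  f'(x) = -4*(x^2 - x - 5)/(x^2 + 5)^2; the denominator is positive wherever f is defined, so f'(x) = 0 ⇔ -4*x^2 + 4*x + 20 = 0.
  Factor: -4*x^2 + 4*x + 20 = -4*(x^2 - x - 5); x^2 - x - 5 = 0 has no rational roots; quadratic formula: x = (1 ± √21)/2.
  ⇒ x = 1/2 - sqrt(21)/2 ≈ -1.7913, 1/2 + sqrt(21)/2 ≈ 2.7913

f''(x) = 4*(4*x^2*(2*x - 1) + (1 - 6*x)*(x^2 + 5))/(x^2 + 5)^3
Second-derivative test at each critical point:
  f''(-1.7913) = 0.2720 > 0 → local minimum
  f''(2.7913) = -0.1120 < 0 → local maximum

Critical points: x = 1/2 - sqrt(21)/2 ≈ -1.7913 (local minimum); x = 1/2 + sqrt(21)/2 ≈ 2.7913 (local maximum)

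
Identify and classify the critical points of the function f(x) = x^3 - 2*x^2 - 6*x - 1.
f'(x) = 3*x^2 - 4*x - 6

Solve f'(x) = 0:
  3*x^2 - 4*x - 6 = 0 has no rational roots; quadratic formula: x = (4 ± √88)/6.
  ⇒ x = 2/3 - sqrt(22)/3 ≈ -0.8968, 2/3 + sqrt(22)/3 ≈ 2.2301

f''(x) = 6*x - 4
Second-derivative test at each critical point:
  f''(-0.8968) = -9.3808 < 0 → local maximum
  f''(2.2301) = 9.3808 > 0 → local minimum

Critical points: x = 2/3 - sqrt(22)/3 ≈ -0.8968 (local maximum); x = 2/3 + sqrt(22)/3 ≈ 2.2301 (local minimum)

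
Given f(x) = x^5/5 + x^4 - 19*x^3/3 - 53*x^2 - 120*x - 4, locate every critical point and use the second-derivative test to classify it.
f'(x) = x^4 + 4*x^3 - 19*x^2 - 106*x - 120

Solve f'(x) = 0:
  Factor: x^4 + 4*x^3 - 19*x^2 - 106*x - 120 = (x - 5)*(x + 2)*(x + 3)*(x + 4) = 0.
  ⇒ x = -4, -3, -2, 5

f''(x) = 4*x^3 + 12*x^2 - 38*x - 106
Second-derivative test at each critical point:
  f''(-4) = -18 < 0 → local maximum
  f''(-3) = 8 > 0 → local minimum
  f''(-2) = -14 < 0 → local maximum
  f''(5) = 504 > 0 → local minimum

Critical points: x = -4 (local maximum); x = -3 (local minimum); x = -2 (local maximum); x = 5 (local minimum)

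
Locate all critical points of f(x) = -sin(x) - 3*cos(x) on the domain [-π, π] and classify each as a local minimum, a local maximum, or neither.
f'(x) = 3*sin(x) - cos(x)

Solve f'(x) = 0 on [-π, π]:
  f'(x) = 0 ⇔ -cos(x) = -3*sin(x) ⇔ tan(x) = 1/3, i.e. x = arctan(1/3) + nπ; keep the solutions lying in [-π, π].
  ⇒ x = -pi + atan(1/3) ≈ -2.8198, atan(1/3) ≈ 0.3218

f''(x) = sin(x) + 3*cos(x)
Second-derivative test at each critical point:
  f''(-2.8198) = -3.1623 < 0 → local maximum
  f''(0.3218) = 3.1623 > 0 → local minimum

Critical points: x = -pi + atan(1/3) ≈ -2.8198 (local maximum); x = atan(1/3) ≈ 0.3218 (local minimum)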